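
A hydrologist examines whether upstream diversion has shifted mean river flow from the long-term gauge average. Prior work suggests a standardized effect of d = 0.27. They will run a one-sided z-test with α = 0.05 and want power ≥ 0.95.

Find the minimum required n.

n = 149

Set Φ(δ − 1.645) = 0.95; then δ − 1.645 = Φ⁻¹(0.95) = 1.645, giving δ = 3.290.
δ = d·√n ⇒ n = (δ/d)² = (3.290 / 0.27)² = 148.45.
Round up to the next whole unit.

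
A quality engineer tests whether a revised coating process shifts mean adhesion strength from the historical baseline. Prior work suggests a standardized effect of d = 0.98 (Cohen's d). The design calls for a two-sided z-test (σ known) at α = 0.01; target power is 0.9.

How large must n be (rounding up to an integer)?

Set Φ(δ − 2.576) = 0.9; then δ − 2.576 = Φ⁻¹(0.9) = 1.282, giving δ = 3.857.
(For δ > 0 the lower-tail rejection region contributes negligibly to power, so the one-term inversion is standard.)
δ = d·√n ⇒ n = (δ/d)² = (3.857 / 0.98)² = 15.49.
Round up to the next whole unit.

n = 16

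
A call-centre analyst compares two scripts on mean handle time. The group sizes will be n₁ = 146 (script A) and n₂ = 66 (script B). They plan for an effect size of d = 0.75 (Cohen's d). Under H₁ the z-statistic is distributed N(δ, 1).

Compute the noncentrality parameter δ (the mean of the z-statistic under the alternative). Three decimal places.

δ ≈ 5.056

δ = d / √(1/n₁ + 1/n₂) = 0.75 / √(1/146 + 1/66) = 5.0564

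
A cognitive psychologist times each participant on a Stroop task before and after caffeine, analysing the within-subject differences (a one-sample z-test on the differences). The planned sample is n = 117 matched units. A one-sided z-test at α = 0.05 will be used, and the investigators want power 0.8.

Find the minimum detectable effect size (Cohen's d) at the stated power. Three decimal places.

Required noncentrality: δ = z_{0.05} + z_{0.20} = 1.645 + 0.842 = 2.486.
δ = d·√n ⇒ d = δ/√n = 2.486/√117 = 0.2299.

d ≈ 0.230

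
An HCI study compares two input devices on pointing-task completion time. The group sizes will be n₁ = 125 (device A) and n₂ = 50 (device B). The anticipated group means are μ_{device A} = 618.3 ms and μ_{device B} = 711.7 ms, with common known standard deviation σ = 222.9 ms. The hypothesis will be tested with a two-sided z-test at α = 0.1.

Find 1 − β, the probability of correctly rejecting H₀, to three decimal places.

Standardized effect: d = |μ_{device A} − μ_{device B}| / σ = |618.3 − 711.7| / 222.9 = 0.4190
Noncentrality parameter: δ = d / √(1/n₁ + 1/n₂) = 0.4190 / √(1/125 + 1/50) = 2.5041
Critical value for a two-sided test at α = 0.1: z_{α/2} = 1.645.
Power = Φ(δ − 1.645) + Φ(−δ − 1.645) = Φ(0.859) + Φ(-4.149) = 0.8049 + 0.0000 = 0.8049.

Power ≈ 0.805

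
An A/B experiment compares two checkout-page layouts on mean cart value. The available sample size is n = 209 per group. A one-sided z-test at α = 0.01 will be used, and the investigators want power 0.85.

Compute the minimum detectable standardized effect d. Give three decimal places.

Need Φ(δ − 2.326) = 0.85, so δ = 2.326 + 1.036 = 3.363.
δ = d·√(n/2) ⇒ d = δ/√(n/2) = 3.363/√(209/2) = 0.3290.

d ≈ 0.329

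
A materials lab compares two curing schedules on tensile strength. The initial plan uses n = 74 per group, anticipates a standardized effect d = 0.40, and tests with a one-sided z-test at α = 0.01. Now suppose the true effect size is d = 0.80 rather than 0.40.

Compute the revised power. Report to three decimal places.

Power ≈ 0.994

With d = 0.80: δ = d·√(n/2) = 0.80 × √(74/2) = 4.8662. Critical value z_{0.01} = 2.326.
Revised power = Φ(δ − 2.326) = Φ(2.540) = 0.9945.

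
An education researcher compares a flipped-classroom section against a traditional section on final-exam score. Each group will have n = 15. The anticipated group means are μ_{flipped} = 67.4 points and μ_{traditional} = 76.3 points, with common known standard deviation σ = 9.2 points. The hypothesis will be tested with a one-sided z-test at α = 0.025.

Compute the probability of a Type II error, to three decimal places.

β ≈ 0.245

Standardized effect: d = |μ_{flipped} − μ_{traditional}| / σ = |67.4 − 76.3| / 9.2 = 0.9674
Noncentrality parameter: δ = d·√(n/2) = 0.9674 × √(15/2) = 2.6493
Critical value for a one-sided test at α = 0.025: z_α = 1.960.
Power = P(Z > 1.960 − δ) = Φ(0.689) = 0.7547.
Type II error: β = 1 − power = 1 − 0.7547 = 0.2453.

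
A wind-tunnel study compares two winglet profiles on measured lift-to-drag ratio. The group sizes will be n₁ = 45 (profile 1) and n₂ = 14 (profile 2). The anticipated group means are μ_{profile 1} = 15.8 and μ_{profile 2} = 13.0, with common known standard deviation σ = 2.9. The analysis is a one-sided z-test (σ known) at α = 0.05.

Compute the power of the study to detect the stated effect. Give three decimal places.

Standardized effect: d = |μ_{profile 1} − μ_{profile 2}| / σ = |15.8 − 13.0| / 2.9 = 0.9655
Noncentrality parameter: δ = d / √(1/n₁ + 1/n₂) = 0.9655 / √(1/45 + 1/14) = 3.1550
One-sided α = 0.05 → critical value z_{0.05} = 1.645.
Power = Φ(δ − 1.645) = Φ(1.510) = 0.9345.

Power ≈ 0.935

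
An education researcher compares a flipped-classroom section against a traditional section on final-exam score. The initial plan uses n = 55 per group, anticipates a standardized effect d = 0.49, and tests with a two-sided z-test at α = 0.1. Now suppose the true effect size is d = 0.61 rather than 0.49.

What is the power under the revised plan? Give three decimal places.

With d = 0.61: δ = d·√(n/2) = 0.61 × √(55/2) = 3.1989. Critical value z_{0.05} = 1.645.
Revised power = Φ(δ − 1.645) + Φ(−δ − 1.645) = Φ(1.554) + Φ(-4.844) = 0.9399 + 0.0000 = 0.9399.

Power ≈ 0.940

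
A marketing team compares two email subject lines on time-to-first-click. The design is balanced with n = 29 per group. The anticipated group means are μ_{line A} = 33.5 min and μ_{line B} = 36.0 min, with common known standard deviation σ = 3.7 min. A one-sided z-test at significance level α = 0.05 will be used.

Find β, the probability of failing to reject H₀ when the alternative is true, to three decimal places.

Standardized effect: d = |μ_{line A} − μ_{line B}| / σ = |33.5 − 36.0| / 3.7 = 0.6757
Noncentrality parameter: δ = d·√(n/2) = 0.6757 × √(29/2) = 2.5729
One-sided α = 0.05 → critical value z_{0.05} = 1.645.
Power = P(Z > 1.645 − δ) = Φ(0.928) = 0.8233.
Type II error: β = 1 − power = 1 − 0.8233 = 0.1767.

β ≈ 0.177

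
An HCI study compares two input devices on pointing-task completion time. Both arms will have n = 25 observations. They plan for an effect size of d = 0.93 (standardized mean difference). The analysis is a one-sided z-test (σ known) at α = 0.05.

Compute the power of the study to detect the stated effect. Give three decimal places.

Power ≈ 0.950

Noncentrality parameter: δ = d·√(n/2) = 0.93 × √(25/2) = 3.2880
Critical value for a one-sided test at α = 0.05: z_α = 1.645.
Power = Φ(δ − 1.645) = Φ(1.643) = 0.9498.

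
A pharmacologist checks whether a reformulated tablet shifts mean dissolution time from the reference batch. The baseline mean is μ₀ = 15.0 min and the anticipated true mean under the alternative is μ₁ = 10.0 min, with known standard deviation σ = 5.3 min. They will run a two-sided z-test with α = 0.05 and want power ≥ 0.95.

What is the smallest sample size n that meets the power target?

n = 15

Standardized effect: d = |μ₁ − μ₀| / σ = |10.0 − 15.0| / 5.3 = 0.9434
For power 0.95 need Φ(δ − z_{0.025}) = 0.95, so δ = z_{0.025} + z_{0.05} = 1.960 + 1.645 = 3.605.
(The Φ(−δ − z_{α/2}) term is vanishingly small for δ > 0 and is dropped in the standard sample-size formula.)
δ = d·√n ⇒ n = (δ/d)² = (3.605 / 0.9434)² = 14.60.
Rounding up, n = 15.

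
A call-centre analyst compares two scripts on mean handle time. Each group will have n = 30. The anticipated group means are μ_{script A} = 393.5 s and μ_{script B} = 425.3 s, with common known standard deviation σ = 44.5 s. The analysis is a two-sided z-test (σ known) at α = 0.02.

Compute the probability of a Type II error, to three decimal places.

Standardized effect: d = |μ_{script A} − μ_{script B}| / σ = |393.5 − 425.3| / 44.5 = 0.7146
Noncentrality parameter: δ = d·√(n/2) = 0.7146 × √(30/2) = 2.7677
Two-sided α = 0.02 → critical value z_{0.01} = 2.326.
Power = Φ(δ − 2.326) + Φ(−δ − 2.326) = Φ(0.441) + Φ(-5.094) = 0.6705 + 0.0000 = 0.6705.
Type II error: β = 1 − power = 1 − 0.6705 = 0.3295.

β ≈ 0.329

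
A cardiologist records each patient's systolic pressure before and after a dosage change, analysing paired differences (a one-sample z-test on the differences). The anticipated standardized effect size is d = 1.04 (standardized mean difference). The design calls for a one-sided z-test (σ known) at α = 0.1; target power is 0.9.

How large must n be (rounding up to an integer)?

n = 7

Set Φ(δ − 1.282) = 0.9; then δ − 1.282 = Φ⁻¹(0.9) = 1.282, giving δ = 2.563.
δ = d·√n ⇒ n = (δ/d)² = (2.563 / 1.04)² = 6.07.
Round up to the next whole unit.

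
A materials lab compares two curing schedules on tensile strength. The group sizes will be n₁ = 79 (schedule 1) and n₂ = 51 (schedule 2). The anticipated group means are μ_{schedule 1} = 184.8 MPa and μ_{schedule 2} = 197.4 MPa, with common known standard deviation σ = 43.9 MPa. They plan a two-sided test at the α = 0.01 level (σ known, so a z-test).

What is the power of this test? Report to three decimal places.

Standardized effect: d = |μ_{schedule 1} − μ_{schedule 2}| / σ = |184.8 − 197.4| / 43.9 = 0.2870
Noncentrality parameter: δ = d / √(1/n₁ + 1/n₂) = 0.2870 / √(1/79 + 1/51) = 1.5978
Two-sided α = 0.01 → critical value z_{0.005} = 2.576.
Power = Φ(δ − 2.576) + Φ(−δ − 2.576) = Φ(-0.978) + Φ(-4.174) = 0.1640 + 0.0000 = 0.1641.

Power ≈ 0.164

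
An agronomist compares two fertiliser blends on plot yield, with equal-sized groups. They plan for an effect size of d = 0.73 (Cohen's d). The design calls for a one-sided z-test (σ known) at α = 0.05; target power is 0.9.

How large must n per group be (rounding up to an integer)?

Set Φ(δ − 1.645) = 0.9; then δ − 1.645 = Φ⁻¹(0.9) = 1.282, giving δ = 2.926.
δ = d·√(n/2) ⇒ n = 2(δ/d)² = 2 × (2.926 / 0.73)² = 32.14.
Round up to the next whole unit.

n = 33 per group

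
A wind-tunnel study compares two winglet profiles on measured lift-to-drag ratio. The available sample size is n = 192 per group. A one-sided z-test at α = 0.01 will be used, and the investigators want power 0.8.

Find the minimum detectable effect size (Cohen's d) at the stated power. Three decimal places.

d ≈ 0.323

Required noncentrality: δ = z_{0.01} + z_{0.20} = 2.326 + 0.842 = 3.168.
δ = d·√(n/2) ⇒ d = δ/√(n/2) = 3.168/√(192/2) = 0.3233.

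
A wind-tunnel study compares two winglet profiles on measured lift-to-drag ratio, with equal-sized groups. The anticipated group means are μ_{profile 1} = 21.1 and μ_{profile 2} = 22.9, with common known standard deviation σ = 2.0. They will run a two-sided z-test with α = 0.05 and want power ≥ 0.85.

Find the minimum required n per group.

Standardized effect: d = |μ_{profile 1} − μ_{profile 2}| / σ = |21.1 − 22.9| / 2.0 = 0.9000
Set Φ(δ − 1.960) = 0.85; then δ − 1.960 = Φ⁻¹(0.85) = 1.036, giving δ = 2.996.
(Ignoring the negligible lower-tail rejection probability gives the usual closed-form inversion.)
δ = d·√(n/2) ⇒ n = 2(δ/d)² = 2 × (2.996 / 0.9000)² = 22.17.
Rounding up, n = 23 per group.

n = 23 per group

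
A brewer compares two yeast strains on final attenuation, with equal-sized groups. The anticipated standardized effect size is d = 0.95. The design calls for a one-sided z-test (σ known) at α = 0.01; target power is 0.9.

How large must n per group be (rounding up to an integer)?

Set Φ(δ − 2.326) = 0.9; then δ − 2.326 = Φ⁻¹(0.9) = 1.282, giving δ = 3.608.
δ = d·√(n/2) ⇒ n = 2(δ/d)² = 2 × (3.608 / 0.95)² = 28.85.
Round up to the next whole unit.

n = 29 per group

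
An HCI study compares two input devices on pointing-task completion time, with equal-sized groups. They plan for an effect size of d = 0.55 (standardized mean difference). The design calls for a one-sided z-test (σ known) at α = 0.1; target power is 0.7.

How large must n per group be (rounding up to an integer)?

n = 22 per group

Set Φ(δ − 1.282) = 0.7; then δ − 1.282 = Φ⁻¹(0.7) = 0.524, giving δ = 1.806.
δ = d·√(n/2) ⇒ n = 2(δ/d)² = 2 × (1.806 / 0.55)² = 21.56.
Rounding up, n = 22 per group.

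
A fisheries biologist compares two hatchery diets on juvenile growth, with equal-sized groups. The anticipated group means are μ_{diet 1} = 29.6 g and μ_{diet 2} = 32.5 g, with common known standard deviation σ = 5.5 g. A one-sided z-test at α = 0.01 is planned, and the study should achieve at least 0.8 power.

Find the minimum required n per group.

n = 73 per group

Standardized effect: d = |μ_{diet 1} − μ_{diet 2}| / σ = |29.6 − 32.5| / 5.5 = 0.5273
Set Φ(δ − 2.326) = 0.8; then δ − 2.326 = Φ⁻¹(0.8) = 0.842, giving δ = 3.168.
δ = d·√(n/2) ⇒ n = 2(δ/d)² = 2 × (3.168 / 0.5273)² = 72.20.
Round up to the next whole unit.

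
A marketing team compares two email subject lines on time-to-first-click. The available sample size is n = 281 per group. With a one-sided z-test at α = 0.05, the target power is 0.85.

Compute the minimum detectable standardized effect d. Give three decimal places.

Required noncentrality: δ = z_{0.05} + z_{0.15} = 1.645 + 1.036 = 2.681.
δ = d·√(n/2) ⇒ d = δ/√(n/2) = 2.681/√(281/2) = 0.2262.

d ≈ 0.226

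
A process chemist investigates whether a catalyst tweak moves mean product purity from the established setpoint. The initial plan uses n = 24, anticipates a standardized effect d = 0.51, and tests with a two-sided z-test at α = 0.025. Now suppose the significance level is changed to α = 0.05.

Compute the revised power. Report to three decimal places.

δ = d·√n = 0.51 × √24 = 2.4985 (unchanged). New critical value: z_{0.025} = 1.960.
Revised power = Φ(δ − 1.960) + Φ(−δ − 1.960) = Φ(0.539) + Φ(-4.458) = 0.7049 + 0.0000 = 0.7049.

Power ≈ 0.705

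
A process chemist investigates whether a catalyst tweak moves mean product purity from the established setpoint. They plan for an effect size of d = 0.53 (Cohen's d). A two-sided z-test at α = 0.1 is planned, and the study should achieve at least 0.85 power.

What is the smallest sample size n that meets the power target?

n = 26

Set Φ(δ − 1.645) = 0.85; then δ − 1.645 = Φ⁻¹(0.85) = 1.036, giving δ = 2.681.
(For δ > 0 the lower-tail rejection region contributes negligibly to power, so the one-term inversion is standard.)
δ = d·√n ⇒ n = (δ/d)² = (2.681 / 0.53)² = 25.59.
Round up to the next whole unit.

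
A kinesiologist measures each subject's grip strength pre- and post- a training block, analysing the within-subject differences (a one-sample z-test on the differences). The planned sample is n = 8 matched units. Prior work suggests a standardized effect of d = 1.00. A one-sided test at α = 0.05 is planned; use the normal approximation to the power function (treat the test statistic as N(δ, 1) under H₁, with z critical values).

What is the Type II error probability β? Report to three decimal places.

β ≈ 0.118

Noncentrality parameter: δ = d·√n = 1.00 × √8 = 2.8284
One-sided α = 0.05 → critical value z_{0.05} = 1.645.
Power = P(Z > 1.645 − δ) = Φ(1.184) = 0.8817.
Type II error: β = 1 − power = 1 − 0.8817 = 0.1183.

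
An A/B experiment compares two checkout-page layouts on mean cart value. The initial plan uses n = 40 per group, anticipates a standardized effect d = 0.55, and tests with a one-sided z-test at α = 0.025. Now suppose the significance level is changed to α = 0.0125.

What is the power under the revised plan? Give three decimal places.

Power ≈ 0.586

δ = d·√(n/2) = 0.55 × √(40/2) = 2.4597 (unchanged). New critical value: z_{0.0125} = 2.241.
Revised power = Φ(δ − 2.241) = Φ(0.218) = 0.5864.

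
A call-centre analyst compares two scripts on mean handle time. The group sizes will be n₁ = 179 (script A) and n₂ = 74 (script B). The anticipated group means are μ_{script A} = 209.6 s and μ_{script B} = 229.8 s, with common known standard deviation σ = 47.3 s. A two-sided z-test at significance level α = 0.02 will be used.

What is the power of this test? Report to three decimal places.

Standardized effect: d = |μ_{script A} − μ_{script B}| / σ = |209.6 − 229.8| / 47.3 = 0.4271
Noncentrality parameter: δ = d / √(1/n₁ + 1/n₂) = 0.4271 / √(1/179 + 1/74) = 3.0901
Two-sided α = 0.02 → critical value z_{0.01} = 2.326.
Power = Φ(δ − 2.326) + Φ(−δ − 2.326) = Φ(0.764) + Φ(-5.416) = 0.7775 + 0.0000 = 0.7775.

Power ≈ 0.777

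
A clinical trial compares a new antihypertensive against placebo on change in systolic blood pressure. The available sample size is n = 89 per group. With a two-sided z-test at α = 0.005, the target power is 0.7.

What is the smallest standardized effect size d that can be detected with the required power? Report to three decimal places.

d ≈ 0.499

Required noncentrality: δ = z_{0.0025} + z_{0.30} = 2.807 + 0.524 = 3.331.
(Lower-tail contribution to power is negligible for δ > 0.)
δ = d·√(n/2) ⇒ d = δ/√(n/2) = 3.331/√(89/2) = 0.4994.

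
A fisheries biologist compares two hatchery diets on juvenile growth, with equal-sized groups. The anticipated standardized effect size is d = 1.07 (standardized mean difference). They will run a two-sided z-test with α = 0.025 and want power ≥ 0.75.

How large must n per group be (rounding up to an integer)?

n = 15 per group

For power 0.75 need Φ(δ − z_{0.0125}) = 0.75, so δ = z_{0.0125} + z_{0.25} = 2.241 + 0.674 = 2.916.
(Ignoring the negligible lower-tail rejection probability gives the usual closed-form inversion.)
δ = d·√(n/2) ⇒ n = 2(δ/d)² = 2 × (2.916 / 1.07)² = 14.85.
Rounding up, n = 15 per group.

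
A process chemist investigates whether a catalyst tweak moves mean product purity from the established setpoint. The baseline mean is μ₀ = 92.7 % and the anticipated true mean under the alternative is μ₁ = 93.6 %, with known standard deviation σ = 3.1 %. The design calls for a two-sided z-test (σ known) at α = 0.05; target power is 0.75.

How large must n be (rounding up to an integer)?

n = 83

Standardized effect: d = |μ₁ − μ₀| / σ = |93.6 − 92.7| / 3.1 = 0.2903
Set Φ(δ − 1.960) = 0.75; then δ − 1.960 = Φ⁻¹(0.75) = 0.674, giving δ = 2.634.
(Ignoring the negligible lower-tail rejection probability gives the usual closed-form inversion.)
δ = d·√n ⇒ n = (δ/d)² = (2.634 / 0.2903)² = 82.34.
Rounding up, n = 83.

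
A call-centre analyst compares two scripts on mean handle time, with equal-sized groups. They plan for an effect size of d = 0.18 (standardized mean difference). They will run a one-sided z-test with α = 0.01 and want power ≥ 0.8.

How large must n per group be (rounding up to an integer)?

n = 620 per group

For power 0.8 need Φ(δ − z_{0.01}) = 0.8, so δ = z_{0.01} + z_{0.20} = 2.326 + 0.842 = 3.168.
δ = d·√(n/2) ⇒ n = 2(δ/d)² = 2 × (3.168 / 0.18)² = 619.51.
Round up to the next whole unit.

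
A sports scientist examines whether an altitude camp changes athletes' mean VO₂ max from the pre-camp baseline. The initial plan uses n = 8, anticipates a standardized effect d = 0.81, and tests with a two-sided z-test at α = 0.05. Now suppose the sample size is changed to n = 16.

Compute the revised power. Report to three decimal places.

Power ≈ 0.900

With n = 16: δ = d·√n = 0.81 × √16 = 3.2400. Critical value z_{0.025} = 1.960.
Revised power = Φ(δ − 1.960) + Φ(−δ − 1.960) = Φ(1.280) + Φ(-5.200) = 0.8997 + 0.0000 = 0.8997.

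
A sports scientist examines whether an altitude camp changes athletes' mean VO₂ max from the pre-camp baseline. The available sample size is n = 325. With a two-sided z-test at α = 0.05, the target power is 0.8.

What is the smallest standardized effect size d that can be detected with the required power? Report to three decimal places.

Required noncentrality: δ = z_{0.025} + z_{0.20} = 1.960 + 0.842 = 2.802.
(Lower-tail contribution to power is negligible for δ > 0.)
δ = d·√n ⇒ d = δ/√n = 2.802/√325 = 0.1554.

d ≈ 0.155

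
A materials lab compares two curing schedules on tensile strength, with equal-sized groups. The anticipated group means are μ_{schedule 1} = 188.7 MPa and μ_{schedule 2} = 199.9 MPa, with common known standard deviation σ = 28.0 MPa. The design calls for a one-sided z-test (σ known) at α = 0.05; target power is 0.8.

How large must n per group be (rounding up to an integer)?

n = 78 per group

Standardized effect: d = |μ_{schedule 1} − μ_{schedule 2}| / σ = |188.7 − 199.9| / 28.0 = 0.4000
Set Φ(δ − 1.645) = 0.8; then δ − 1.645 = Φ⁻¹(0.8) = 0.842, giving δ = 2.486.
δ = d·√(n/2) ⇒ n = 2(δ/d)² = 2 × (2.486 / 0.4000)² = 77.28.
Round up to the next whole unit.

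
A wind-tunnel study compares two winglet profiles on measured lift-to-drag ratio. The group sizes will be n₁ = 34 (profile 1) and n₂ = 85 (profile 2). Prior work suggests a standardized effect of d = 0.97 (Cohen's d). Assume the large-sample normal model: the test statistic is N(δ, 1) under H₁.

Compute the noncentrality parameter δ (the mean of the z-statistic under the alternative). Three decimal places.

δ ≈ 4.780

δ = d / √(1/n₁ + 1/n₂) = 0.97 / √(1/34 + 1/85) = 4.7802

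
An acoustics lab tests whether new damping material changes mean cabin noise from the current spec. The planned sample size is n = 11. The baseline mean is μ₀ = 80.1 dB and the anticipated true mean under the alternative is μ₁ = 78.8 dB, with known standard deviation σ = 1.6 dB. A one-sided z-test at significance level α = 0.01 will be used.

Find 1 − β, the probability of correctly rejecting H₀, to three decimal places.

Power ≈ 0.644

Standardized effect: d = |μ₁ − μ₀| / σ = |78.8 − 80.1| / 1.6 = 0.8125
Noncentrality parameter: δ = d·√n = 0.8125 × √11 = 2.6948
One-sided α = 0.01 → critical value z_{0.01} = 2.326.
Power = Φ(δ − 2.326) = Φ(0.368) = 0.6437.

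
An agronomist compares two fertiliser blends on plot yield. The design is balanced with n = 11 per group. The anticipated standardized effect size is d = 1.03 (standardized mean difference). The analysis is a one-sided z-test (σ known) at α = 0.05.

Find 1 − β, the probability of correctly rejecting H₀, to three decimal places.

Noncentrality parameter: δ = d·√(n/2) = 1.03 × √(11/2) = 2.4156
Critical value for a one-sided test at α = 0.05: z_α = 1.645.
Power = Φ(δ − 1.645) = Φ(0.771) = 0.7796.

Power ≈ 0.780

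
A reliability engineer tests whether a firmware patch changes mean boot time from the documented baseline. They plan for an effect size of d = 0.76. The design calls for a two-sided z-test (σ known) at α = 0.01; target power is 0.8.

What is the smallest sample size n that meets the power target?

n = 21

For power 0.8 need Φ(δ − z_{0.005}) = 0.8, so δ = z_{0.005} + z_{0.20} = 2.576 + 0.842 = 3.417.
(For δ > 0 the lower-tail rejection region contributes negligibly to power, so the one-term inversion is standard.)
δ = d·√n ⇒ n = (δ/d)² = (3.417 / 0.76)² = 20.22.
Rounding up, n = 21.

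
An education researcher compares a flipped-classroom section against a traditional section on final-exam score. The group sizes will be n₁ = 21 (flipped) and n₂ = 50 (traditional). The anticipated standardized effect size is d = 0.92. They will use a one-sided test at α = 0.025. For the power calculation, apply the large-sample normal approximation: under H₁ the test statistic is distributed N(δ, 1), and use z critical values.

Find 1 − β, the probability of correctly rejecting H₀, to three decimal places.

Power ≈ 0.943

Noncentrality parameter: δ = d / √(1/n₁ + 1/n₂) = 0.92 / √(1/21 + 1/50) = 3.5380
Critical value for a one-sided test at α = 0.025: z_α = 1.960.
Power = P(Z > 1.960 − δ) = Φ(1.578) = 0.9427.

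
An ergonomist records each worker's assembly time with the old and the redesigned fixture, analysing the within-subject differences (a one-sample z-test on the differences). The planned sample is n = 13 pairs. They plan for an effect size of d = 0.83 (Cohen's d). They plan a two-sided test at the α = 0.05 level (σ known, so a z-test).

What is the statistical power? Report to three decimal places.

Noncentrality parameter: δ = d·√n = 0.83 × √13 = 2.9926
Two-sided α = 0.05 → critical value z_{0.025} = 1.960.
Power = Φ(δ − 1.960) + Φ(−δ − 1.960) = Φ(1.033) + Φ(-4.953) = 0.8491 + 0.0000 = 0.8491.

Power ≈ 0.849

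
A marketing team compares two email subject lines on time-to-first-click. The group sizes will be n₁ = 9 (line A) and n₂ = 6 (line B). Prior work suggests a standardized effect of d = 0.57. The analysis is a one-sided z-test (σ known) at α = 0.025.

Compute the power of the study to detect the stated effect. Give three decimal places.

Power ≈ 0.190

Noncentrality parameter: δ = d / √(1/n₁ + 1/n₂) = 0.57 / √(1/9 + 1/6) = 1.0815
Critical value for a one-sided test at α = 0.025: z_α = 1.960.
Power = P(Z > 1.960 − δ) = Φ(-0.878) = 0.1898.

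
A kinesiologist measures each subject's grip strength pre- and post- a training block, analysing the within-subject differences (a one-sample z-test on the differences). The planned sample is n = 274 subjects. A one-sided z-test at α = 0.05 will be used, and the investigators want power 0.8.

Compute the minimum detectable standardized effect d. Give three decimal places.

Required noncentrality: δ = z_{0.05} + z_{0.20} = 1.645 + 0.842 = 2.486.
δ = d·√n ⇒ d = δ/√n = 2.486/√274 = 0.1502.

d ≈ 0.150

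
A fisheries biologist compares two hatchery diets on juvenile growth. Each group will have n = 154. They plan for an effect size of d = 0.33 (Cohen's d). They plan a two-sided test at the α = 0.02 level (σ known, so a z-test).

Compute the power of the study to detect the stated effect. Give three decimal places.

Noncentrality parameter: δ = d·√(n/2) = 0.33 × √(154/2) = 2.8957
Critical value for a two-sided test at α = 0.02: z_{α/2} = 2.326.
Power = Φ(δ − 2.326) + Φ(−δ − 2.326) = Φ(0.569) + Φ(-5.222) = 0.7155 + 0.0000 = 0.7155.

Power ≈ 0.715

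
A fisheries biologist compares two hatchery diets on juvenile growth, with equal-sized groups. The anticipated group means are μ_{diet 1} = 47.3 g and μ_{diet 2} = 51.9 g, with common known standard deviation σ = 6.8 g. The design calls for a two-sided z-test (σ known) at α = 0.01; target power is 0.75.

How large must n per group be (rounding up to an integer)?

n = 47 per group

Standardized effect: d = |μ_{diet 1} − μ_{diet 2}| / σ = |47.3 − 51.9| / 6.8 = 0.6765
For power 0.75 need Φ(δ − z_{0.005}) = 0.75, so δ = z_{0.005} + z_{0.25} = 2.576 + 0.674 = 3.250.
(For δ > 0 the lower-tail rejection region contributes negligibly to power, so the one-term inversion is standard.)
δ = d·√(n/2) ⇒ n = 2(δ/d)² = 2 × (3.250 / 0.6765)² = 46.17.
Rounding up, n = 47 per group.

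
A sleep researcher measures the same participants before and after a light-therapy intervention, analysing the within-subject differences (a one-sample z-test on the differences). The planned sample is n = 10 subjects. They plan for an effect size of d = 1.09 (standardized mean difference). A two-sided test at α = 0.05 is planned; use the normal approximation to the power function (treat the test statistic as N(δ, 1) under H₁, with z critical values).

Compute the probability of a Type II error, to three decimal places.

Noncentrality parameter: δ = d·√n = 1.09 × √10 = 3.4469
Critical value for a two-sided test at α = 0.05: z_{α/2} = 1.960.
Power = Φ(δ − 1.960) + Φ(−δ − 1.960) = Φ(1.487) + Φ(-5.407) = 0.9315 + 0.0000 = 0.9315.
Type II error: β = 1 − power = 1 − 0.9315 = 0.0685.

β ≈ 0.069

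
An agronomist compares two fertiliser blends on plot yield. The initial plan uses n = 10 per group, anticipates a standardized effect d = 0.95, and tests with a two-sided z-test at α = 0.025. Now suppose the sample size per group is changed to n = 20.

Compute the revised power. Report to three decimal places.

Power ≈ 0.777

With n = 20 per group: δ = d·√(n/2) = 0.95 × √(20/2) = 3.0042. Critical value z_{0.0125} = 2.241.
Revised power = Φ(δ − 2.241) + Φ(−δ − 2.241) = Φ(0.763) + Φ(-5.246) = 0.7772 + 0.0000 = 0.7772.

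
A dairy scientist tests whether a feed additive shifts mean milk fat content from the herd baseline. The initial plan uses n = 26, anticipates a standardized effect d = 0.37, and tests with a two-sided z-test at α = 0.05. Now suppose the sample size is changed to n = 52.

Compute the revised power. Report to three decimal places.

Power ≈ 0.761

With n = 52: δ = d·√n = 0.37 × √52 = 2.6681. Critical value z_{0.025} = 1.960.
Revised power = Φ(δ − 1.960) + Φ(−δ − 1.960) = Φ(0.708) + Φ(-4.628) = 0.7606 + 0.0000 = 0.7606.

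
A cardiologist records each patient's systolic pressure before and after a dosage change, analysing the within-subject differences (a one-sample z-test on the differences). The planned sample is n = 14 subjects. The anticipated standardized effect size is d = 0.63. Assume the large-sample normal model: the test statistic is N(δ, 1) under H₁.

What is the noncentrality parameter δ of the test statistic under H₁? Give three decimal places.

δ = d·√n = 0.63 × √14 = 2.3572

δ ≈ 2.357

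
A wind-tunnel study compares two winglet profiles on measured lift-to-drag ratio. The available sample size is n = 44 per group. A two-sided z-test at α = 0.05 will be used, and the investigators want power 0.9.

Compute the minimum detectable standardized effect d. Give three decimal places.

Need Φ(δ − 1.960) = 0.9, so δ = 1.960 + 1.282 = 3.242.
(The second rejection-region term Φ(−δ − z_{α/2}) is negligible and dropped.)
δ = d·√(n/2) ⇒ d = δ/√(n/2) = 3.242/√(44/2) = 0.6911.

d ≈ 0.691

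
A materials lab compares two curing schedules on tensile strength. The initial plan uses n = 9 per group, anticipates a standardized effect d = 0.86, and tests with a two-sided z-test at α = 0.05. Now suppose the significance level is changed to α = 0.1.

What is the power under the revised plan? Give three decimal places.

Power ≈ 0.571

δ = d·√(n/2) = 0.86 × √(9/2) = 1.8243 (unchanged). New critical value: z_{0.05} = 1.645.
Revised power = Φ(δ − 1.645) + Φ(−δ − 1.645) = Φ(0.179) + Φ(-3.469) = 0.5712 + 0.0003 = 0.5715.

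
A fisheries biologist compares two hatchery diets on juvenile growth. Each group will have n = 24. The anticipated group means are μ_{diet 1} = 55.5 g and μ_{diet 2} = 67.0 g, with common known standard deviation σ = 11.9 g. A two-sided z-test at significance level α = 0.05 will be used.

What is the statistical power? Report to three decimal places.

Power ≈ 0.917

Standardized effect: d = |μ_{diet 1} − μ_{diet 2}| / σ = |55.5 − 67.0| / 11.9 = 0.9664
Noncentrality parameter: δ = d·√(n/2) = 0.9664 × √(24/2) = 3.3477
Two-sided α = 0.05 → critical value z_{0.025} = 1.960.
Power = Φ(δ − 1.960) + Φ(−δ − 1.960) = Φ(1.388) + Φ(-5.308) = 0.9174 + 0.0000 = 0.9174.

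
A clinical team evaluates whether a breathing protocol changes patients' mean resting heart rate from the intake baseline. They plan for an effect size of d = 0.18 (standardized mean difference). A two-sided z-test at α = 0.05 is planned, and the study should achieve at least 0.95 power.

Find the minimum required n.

For power 0.95 need Φ(δ − z_{0.025}) = 0.95, so δ = z_{0.025} + z_{0.05} = 1.960 + 1.645 = 3.605.
(Ignoring the negligible lower-tail rejection probability gives the usual closed-form inversion.)
δ = d·√n ⇒ n = (δ/d)² = (3.605 / 0.18)² = 401.07.
Rounding up, n = 402.

n = 402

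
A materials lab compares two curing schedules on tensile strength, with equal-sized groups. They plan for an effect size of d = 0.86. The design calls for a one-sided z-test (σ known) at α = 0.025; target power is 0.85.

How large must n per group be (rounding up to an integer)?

n = 25 per group

Set Φ(δ − 1.960) = 0.85; then δ − 1.960 = Φ⁻¹(0.85) = 1.036, giving δ = 2.996.
δ = d·√(n/2) ⇒ n = 2(δ/d)² = 2 × (2.996 / 0.86)² = 24.28.
Rounding up, n = 25 per group.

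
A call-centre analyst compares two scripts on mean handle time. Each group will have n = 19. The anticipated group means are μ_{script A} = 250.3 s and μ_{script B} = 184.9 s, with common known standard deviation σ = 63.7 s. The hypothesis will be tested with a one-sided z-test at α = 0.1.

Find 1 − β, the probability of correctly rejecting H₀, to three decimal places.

Standardized effect: d = |μ_{script A} − μ_{script B}| / σ = |250.3 − 184.9| / 63.7 = 1.0267
Noncentrality parameter: δ = d·√(n/2) = 1.0267 × √(19/2) = 3.1645
One-sided α = 0.1 → critical value z_{0.1} = 1.282.
Power = P(Z > 1.282 − δ) = Φ(1.883) = 0.9701.

Power ≈ 0.970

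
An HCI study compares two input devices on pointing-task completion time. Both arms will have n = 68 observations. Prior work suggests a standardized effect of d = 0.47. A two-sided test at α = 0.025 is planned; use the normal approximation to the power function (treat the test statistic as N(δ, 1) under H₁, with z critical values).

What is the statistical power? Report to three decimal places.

Noncentrality parameter: δ = d·√(n/2) = 0.47 × √(68/2) = 2.7405
Critical value for a two-sided test at α = 0.025: z_{α/2} = 2.241.
Power = Φ(δ − 2.241) + Φ(−δ − 2.241) = Φ(0.499) + Φ(-4.982) = 0.6912 + 0.0000 = 0.6912.

Power ≈ 0.691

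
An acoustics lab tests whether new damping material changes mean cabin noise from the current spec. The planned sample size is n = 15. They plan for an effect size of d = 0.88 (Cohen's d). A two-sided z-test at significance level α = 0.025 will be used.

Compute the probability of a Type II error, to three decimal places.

Noncentrality parameter: δ = d·√n = 0.88 × √15 = 3.4082
Critical value for a two-sided test at α = 0.025: z_{α/2} = 2.241.
Power = Φ(δ − 2.241) + Φ(−δ − 2.241) = Φ(1.167) + Φ(-5.650) = 0.8784 + 0.0000 = 0.8784.
Type II error: β = 1 − power = 1 − 0.8784 = 0.1216.

β ≈ 0.122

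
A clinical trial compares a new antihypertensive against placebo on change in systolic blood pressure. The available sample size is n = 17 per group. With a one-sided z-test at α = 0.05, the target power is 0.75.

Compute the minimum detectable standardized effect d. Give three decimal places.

Need Φ(δ − 1.645) = 0.75, so δ = 1.645 + 0.674 = 2.319.
δ = d·√(n/2) ⇒ d = δ/√(n/2) = 2.319/√(17/2) = 0.7955.

d ≈ 0.796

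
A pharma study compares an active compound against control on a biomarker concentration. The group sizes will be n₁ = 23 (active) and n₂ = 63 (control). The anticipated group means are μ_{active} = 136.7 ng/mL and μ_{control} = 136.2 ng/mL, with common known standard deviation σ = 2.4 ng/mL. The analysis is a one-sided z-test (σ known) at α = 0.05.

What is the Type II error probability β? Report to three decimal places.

β ≈ 0.785

Standardized effect: d = |μ_{active} − μ_{control}| / σ = |136.7 − 136.2| / 2.4 = 0.2083
Noncentrality parameter: δ = d / √(1/n₁ + 1/n₂) = 0.2083 / √(1/23 + 1/63) = 0.8552
Critical value for a one-sided test at α = 0.05: z_α = 1.645.
Power = Φ(δ − 1.645) = Φ(-0.790) = 0.2149.
Type II error: β = 1 − power = 1 − 0.2149 = 0.7851.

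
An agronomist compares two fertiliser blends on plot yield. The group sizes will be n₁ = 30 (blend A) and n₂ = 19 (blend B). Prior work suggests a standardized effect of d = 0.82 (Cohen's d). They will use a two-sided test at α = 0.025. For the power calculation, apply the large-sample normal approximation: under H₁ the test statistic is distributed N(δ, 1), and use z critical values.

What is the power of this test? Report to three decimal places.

Noncentrality parameter: δ = d / √(1/n₁ + 1/n₂) = 0.82 / √(1/30 + 1/19) = 2.7967
Critical value for a two-sided test at α = 0.025: z_{α/2} = 2.241.
Power = Φ(δ − 2.241) + Φ(−δ − 2.241) = Φ(0.555) + Φ(-5.038) = 0.7107 + 0.0000 = 0.7107.

Power ≈ 0.711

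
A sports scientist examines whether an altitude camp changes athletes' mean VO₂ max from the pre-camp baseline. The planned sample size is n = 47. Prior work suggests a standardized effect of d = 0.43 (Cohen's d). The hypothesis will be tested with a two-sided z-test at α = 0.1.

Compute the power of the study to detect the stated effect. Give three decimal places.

Noncentrality parameter: δ = d·√n = 0.43 × √47 = 2.9479
Critical value for a two-sided test at α = 0.1: z_{α/2} = 1.645.
Power = Φ(δ − 1.645) + Φ(−δ − 1.645) = Φ(1.303) + Φ(-4.593) = 0.9037 + 0.0000 = 0.9037.

Power ≈ 0.904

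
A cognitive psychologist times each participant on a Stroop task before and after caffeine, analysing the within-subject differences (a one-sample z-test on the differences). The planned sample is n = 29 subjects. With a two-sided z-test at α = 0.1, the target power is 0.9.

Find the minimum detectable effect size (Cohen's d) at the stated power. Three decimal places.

Required noncentrality: δ = z_{0.05} + z_{0.10} = 1.645 + 1.282 = 2.926.
(The second rejection-region term Φ(−δ − z_{α/2}) is negligible and dropped.)
δ = d·√n ⇒ d = δ/√n = 2.926/√29 = 0.5434.

d ≈ 0.543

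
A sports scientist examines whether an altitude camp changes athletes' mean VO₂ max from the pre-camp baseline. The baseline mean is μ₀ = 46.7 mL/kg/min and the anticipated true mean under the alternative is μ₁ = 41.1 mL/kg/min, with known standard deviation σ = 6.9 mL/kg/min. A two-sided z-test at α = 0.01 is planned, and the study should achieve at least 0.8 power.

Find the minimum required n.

Standardized effect: d = |μ₁ − μ₀| / σ = |41.1 − 46.7| / 6.9 = 0.8116
Set Φ(δ − 2.576) = 0.8; then δ − 2.576 = Φ⁻¹(0.8) = 0.842, giving δ = 3.417.
(For δ > 0 the lower-tail rejection region contributes negligibly to power, so the one-term inversion is standard.)
δ = d·√n ⇒ n = (δ/d)² = (3.417 / 0.8116)² = 17.73.
Rounding up, n = 18.

n = 18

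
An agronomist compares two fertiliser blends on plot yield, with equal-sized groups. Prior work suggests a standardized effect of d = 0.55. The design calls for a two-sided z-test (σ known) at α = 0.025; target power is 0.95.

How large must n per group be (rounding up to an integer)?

n = 100 per group

For power 0.95 need Φ(δ − z_{0.0125}) = 0.95, so δ = z_{0.0125} + z_{0.05} = 2.241 + 1.645 = 3.886.
(The Φ(−δ − z_{α/2}) term is vanishingly small for δ > 0 and is dropped in the standard sample-size formula.)
δ = d·√(n/2) ⇒ n = 2(δ/d)² = 2 × (3.886 / 0.55)² = 99.85.
Round up to the next whole unit.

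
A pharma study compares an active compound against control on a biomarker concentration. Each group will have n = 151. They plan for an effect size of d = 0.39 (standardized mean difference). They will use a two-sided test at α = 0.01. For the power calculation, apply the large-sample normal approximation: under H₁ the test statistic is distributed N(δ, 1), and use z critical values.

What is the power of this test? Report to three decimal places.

Noncentrality parameter: δ = d·√(n/2) = 0.39 × √(151/2) = 3.3887
Critical value for a two-sided test at α = 0.01: z_{α/2} = 2.576.
Power = Φ(δ − 2.576) + Φ(−δ − 2.576) = Φ(0.813) + Φ(-5.965) = 0.7919 + 0.0000 = 0.7919.

Power ≈ 0.792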